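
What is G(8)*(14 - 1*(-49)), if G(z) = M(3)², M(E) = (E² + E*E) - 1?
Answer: 18207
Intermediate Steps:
M(E) = -1 + 2*E² (M(E) = (E² + E²) - 1 = 2*E² - 1 = -1 + 2*E²)
G(z) = 289 (G(z) = (-1 + 2*3²)² = (-1 + 2*9)² = (-1 + 18)² = 17² = 289)
G(8)*(14 - 1*(-49)) = 289*(14 - 1*(-49)) = 289*(14 + 49) = 289*63 = 18207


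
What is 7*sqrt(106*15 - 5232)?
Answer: 7*I*sqrt(3642) ≈ 422.44*I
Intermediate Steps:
7*sqrt(106*15 - 5232) = 7*sqrt(1590 - 5232) = 7*sqrt(-3642) = 7*(I*sqrt(3642)) = 7*I*sqrt(3642)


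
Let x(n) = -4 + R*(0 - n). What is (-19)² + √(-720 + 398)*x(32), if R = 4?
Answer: 361 - 132*I*√322 ≈ 361.0 - 2368.7*I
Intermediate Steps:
x(n) = -4 - 4*n (x(n) = -4 + 4*(0 - n) = -4 + 4*(-n) = -4 - 4*n)
(-19)² + √(-720 + 398)*x(32) = (-19)² + √(-720 + 398)*(-4 - 4*32) = 361 + √(-322)*(-4 - 128) = 361 + (I*√322)*(-132) = 361 - 132*I*√322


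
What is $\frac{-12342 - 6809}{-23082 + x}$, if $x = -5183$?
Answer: $\frac{19151}{28265} \approx 0.67755$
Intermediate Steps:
$\frac{-12342 - 6809}{-23082 + x} = \frac{-12342 - 6809}{-23082 - 5183} = - \frac{19151}{-28265} = \left(-19151\right) \left(- \frac{1}{28265}\right) = \frac{19151}{28265}$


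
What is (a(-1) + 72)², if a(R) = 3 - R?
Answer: 5776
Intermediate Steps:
(a(-1) + 72)² = ((3 - 1*(-1)) + 72)² = ((3 + 1) + 72)² = (4 + 72)² = 76² = 5776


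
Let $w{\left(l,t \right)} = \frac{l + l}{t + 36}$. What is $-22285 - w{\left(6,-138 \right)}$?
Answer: $- \frac{378843}{17} \approx -22285.0$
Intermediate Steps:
$w{\left(l,t \right)} = \frac{2 l}{36 + t}$
$-22285 - w{\left(6,-138 \right)} = -22285 - 2 \cdot 6 \frac{1}{36 - 138} = -22285 - 2 \cdot 6 \frac{1}{-102} = -22285 - 2 \cdot 6 \left(- \frac{1}{102}\right) = -22285 - - \frac{2}{17} = -22285 + \frac{2}{17} = - \frac{378843}{17}$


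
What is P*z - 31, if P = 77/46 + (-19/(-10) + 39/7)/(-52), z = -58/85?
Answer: -114016319/3558100 ≈ -32.044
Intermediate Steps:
z = -58/85 (z = -58*1/85 = -58/85 ≈ -0.68235)
P = 128111/83720 (P = 77*(1/46) + (-19*(-⅒) + 39*(⅐))*(-1/52) = 77/46 + (19/10 + 39/7)*(-1/52) = 77/46 + (523/70)*(-1/52) = 77/46 - 523/3640 = 128111/83720 ≈ 1.5302)
P*z - 31 = (128111/83720)*(-58/85) - 31 = -3715219/3558100 - 31 = -114016319/3558100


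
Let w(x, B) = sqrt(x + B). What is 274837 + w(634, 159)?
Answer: 274837 + sqrt(793) ≈ 2.7487e+5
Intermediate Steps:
w(x, B) = sqrt(B + x)
274837 + w(634, 159) = 274837 + sqrt(159 + 634) = 274837 + sqrt(793)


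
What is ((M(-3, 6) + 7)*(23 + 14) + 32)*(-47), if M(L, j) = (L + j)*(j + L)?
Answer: -29328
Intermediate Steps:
M(L, j) = (L + j)² (M(L, j) = (L + j)*(L + j) = (L + j)²)
((M(-3, 6) + 7)*(23 + 14) + 32)*(-47) = (((-3 + 6)² + 7)*(23 + 14) + 32)*(-47) = ((3² + 7)*37 + 32)*(-47) = ((9 + 7)*37 + 32)*(-47) = (16*37 + 32)*(-47) = (592 + 32)*(-47) = 624*(-47) = -29328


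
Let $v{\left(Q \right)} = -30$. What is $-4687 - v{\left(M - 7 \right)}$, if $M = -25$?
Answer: $-4657$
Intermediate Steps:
$-4687 - v{\left(M - 7 \right)} = -4687 - -30 = -4687 + 30 = -4657$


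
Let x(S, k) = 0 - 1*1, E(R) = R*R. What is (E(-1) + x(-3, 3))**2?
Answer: 0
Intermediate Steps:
E(R) = R**2
x(S, k) = -1 (x(S, k) = 0 - 1 = -1)
(E(-1) + x(-3, 3))**2 = ((-1)**2 - 1)**2 = (1 - 1)**2 = 0**2 = 0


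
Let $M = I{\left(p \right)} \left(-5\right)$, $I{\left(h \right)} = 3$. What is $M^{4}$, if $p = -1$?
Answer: $50625$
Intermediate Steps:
$M = -15$ ($M = 3 \left(-5\right) = -15$)
$M^{4} = \left(-15\right)^{4} = 50625$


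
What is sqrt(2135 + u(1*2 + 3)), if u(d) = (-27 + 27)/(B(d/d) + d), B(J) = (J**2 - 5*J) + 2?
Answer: sqrt(2135) ≈ 46.206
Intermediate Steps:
B(J) = 2 + J**2 - 5*J
u(d) = 0 (u(d) = (-27 + 27)/((2 + (d/d)**2 - 5*d/d) + d) = 0/((2 + 1**2 - 5*1) + d) = 0/((2 + 1 - 5) + d) = 0/(-2 + d) = 0)
sqrt(2135 + u(1*2 + 3)) = sqrt(2135 + 0) = sqrt(2135)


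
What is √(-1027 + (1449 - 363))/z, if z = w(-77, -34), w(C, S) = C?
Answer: -√59/77 ≈ -0.099755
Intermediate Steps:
z = -77
√(-1027 + (1449 - 363))/z = √(-1027 + (1449 - 363))/(-77) = √(-1027 + 1086)*(-1/77) = √59*(-1/77) = -√59/77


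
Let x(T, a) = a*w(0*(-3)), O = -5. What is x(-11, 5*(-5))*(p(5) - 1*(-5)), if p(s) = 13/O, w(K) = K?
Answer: 0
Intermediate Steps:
p(s) = -13/5 (p(s) = 13/(-5) = 13*(-⅕) = -13/5)
x(T, a) = 0 (x(T, a) = a*(0*(-3)) = a*0 = 0)
x(-11, 5*(-5))*(p(5) - 1*(-5)) = 0*(-13/5 - 1*(-5)) = 0*(-13/5 + 5) = 0*(12/5) = 0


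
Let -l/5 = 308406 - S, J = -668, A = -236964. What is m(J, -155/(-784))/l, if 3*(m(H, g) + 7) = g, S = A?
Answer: 16309/6413551200 ≈ 2.5429e-6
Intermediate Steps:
S = -236964
m(H, g) = -7 + g/3
l = -2726850 (l = -5*(308406 - 1*(-236964)) = -5*(308406 + 236964) = -5*545370 = -2726850)
m(J, -155/(-784))/l = (-7 + (-155/(-784))/3)/(-2726850) = (-7 + (-155*(-1/784))/3)*(-1/2726850) = (-7 + (⅓)*(155/784))*(-1/2726850) = (-7 + 155/2352)*(-1/2726850) = -16309/2352*(-1/2726850) = 16309/6413551200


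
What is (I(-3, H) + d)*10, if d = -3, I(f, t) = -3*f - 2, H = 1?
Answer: 40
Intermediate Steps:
I(f, t) = -2 - 3*f
(I(-3, H) + d)*10 = ((-2 - 3*(-3)) - 3)*10 = ((-2 + 9) - 3)*10 = (7 - 3)*10 = 4*10 = 40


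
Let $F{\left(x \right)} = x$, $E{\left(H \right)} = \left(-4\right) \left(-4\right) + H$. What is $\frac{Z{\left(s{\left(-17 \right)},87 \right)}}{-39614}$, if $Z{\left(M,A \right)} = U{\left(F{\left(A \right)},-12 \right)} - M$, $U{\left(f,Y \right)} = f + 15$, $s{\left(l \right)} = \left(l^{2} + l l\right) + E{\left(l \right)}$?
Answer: $\frac{475}{39614} \approx 0.011991$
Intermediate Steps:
$E{\left(H \right)} = 16 + H$
$s{\left(l \right)} = 16 + l + 2 l^{2}$ ($s{\left(l \right)} = \left(l^{2} + l l\right) + \left(16 + l\right) = \left(l^{2} + l^{2}\right) + \left(16 + l\right) = 2 l^{2} + \left(16 + l\right) = 16 + l + 2 l^{2}$)
$U{\left(f,Y \right)} = 15 + f$
$Z{\left(M,A \right)} = 15 + A - M$ ($Z{\left(M,A \right)} = \left(15 + A\right) - M = 15 + A - M$)
$\frac{Z{\left(s{\left(-17 \right)},87 \right)}}{-39614} = \frac{15 + 87 - \left(16 - 17 + 2 \left(-17\right)^{2}\right)}{-39614} = \left(15 + 87 - \left(16 - 17 + 2 \cdot 289\right)\right) \left(- \frac{1}{39614}\right) = \left(15 + 87 - \left(16 - 17 + 578\right)\right) \left(- \frac{1}{39614}\right) = \left(15 + 87 - 577\right) \left(- \frac{1}{39614}\right) = \left(-475\right) \left(- \frac{1}{39614}\right) = \frac{475}{39614}$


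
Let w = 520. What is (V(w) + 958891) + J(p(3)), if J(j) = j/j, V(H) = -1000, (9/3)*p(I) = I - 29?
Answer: 957892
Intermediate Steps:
p(I) = -29/3 + I/3 (p(I) = (I - 29)/3 = (-29 + I)/3 = -29/3 + I/3)
J(j) = 1
(V(w) + 958891) + J(p(3)) = (-1000 + 958891) + 1 = 957891 + 1 = 957892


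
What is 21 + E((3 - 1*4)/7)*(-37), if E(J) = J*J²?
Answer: 7240/343 ≈ 21.108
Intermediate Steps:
E(J) = J³
21 + E((3 - 1*4)/7)*(-37) = 21 + ((3 - 1*4)/7)³*(-37) = 21 + ((3 - 4)*(⅐))³*(-37) = 21 + (-1*⅐)³*(-37) = 21 + (-⅐)³*(-37) = 21 - 1/343*(-37) = 21 + 37/343 = 7240/343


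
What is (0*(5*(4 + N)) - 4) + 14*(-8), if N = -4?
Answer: -116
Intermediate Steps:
(0*(5*(4 + N)) - 4) + 14*(-8) = (0*(5*(4 - 4)) - 4) + 14*(-8) = (0*(5*0) - 4) - 112 = (0*0 - 4) - 112 = (0 - 4) - 112 = -4 - 112 = -116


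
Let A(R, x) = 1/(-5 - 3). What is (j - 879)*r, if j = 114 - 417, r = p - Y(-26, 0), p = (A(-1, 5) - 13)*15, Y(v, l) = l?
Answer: 930825/4 ≈ 2.3271e+5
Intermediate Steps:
A(R, x) = -⅛ (A(R, x) = 1/(-8) = -⅛)
p = -1575/8 (p = (-⅛ - 13)*15 = -105/8*15 = -1575/8 ≈ -196.88)
r = -1575/8 (r = -1575/8 - 1*0 = -1575/8 + 0 = -1575/8 ≈ -196.88)
j = -303
(j - 879)*r = (-303 - 879)*(-1575/8) = -1182*(-1575/8) = 930825/4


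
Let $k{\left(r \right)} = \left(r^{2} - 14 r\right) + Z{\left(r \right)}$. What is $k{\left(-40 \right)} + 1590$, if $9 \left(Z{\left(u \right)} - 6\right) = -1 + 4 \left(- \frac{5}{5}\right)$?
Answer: $\frac{33799}{9} \approx 3755.4$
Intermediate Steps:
$Z{\left(u \right)} = \frac{49}{9}$ ($Z{\left(u \right)} = 6 + \frac{-1 + 4 \left(- \frac{5}{5}\right)}{9} = 6 + \frac{-1 + 4 \left(\left(-5\right) \frac{1}{5}\right)}{9} = 6 + \frac{-1 + 4 \left(-1\right)}{9} = 6 + \frac{-1 - 4}{9} = 6 + \frac{1}{9} \left(-5\right) = 6 - \frac{5}{9} = \frac{49}{9}$)
$k{\left(r \right)} = \frac{49}{9} + r^{2} - 14 r$ ($k{\left(r \right)} = \left(r^{2} - 14 r\right) + \frac{49}{9} = \frac{49}{9} + r^{2} - 14 r$)
$k{\left(-40 \right)} + 1590 = \left(\frac{49}{9} + \left(-40\right)^{2} - -560\right) + 1590 = \left(\frac{49}{9} + 1600 + 560\right) + 1590 = \frac{19489}{9} + 1590 = \frac{33799}{9}$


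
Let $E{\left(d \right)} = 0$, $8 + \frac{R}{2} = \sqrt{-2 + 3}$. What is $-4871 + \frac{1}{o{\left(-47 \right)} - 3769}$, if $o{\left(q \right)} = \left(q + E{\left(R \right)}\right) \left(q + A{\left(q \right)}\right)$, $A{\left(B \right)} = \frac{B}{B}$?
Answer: $- \frac{7827698}{1607} \approx -4871.0$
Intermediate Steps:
$A{\left(B \right)} = 1$
$R = -14$ ($R = -16 + 2 \sqrt{-2 + 3} = -16 + 2 \sqrt{1} = -16 + 2 \cdot 1 = -16 + 2 = -14$)
$o{\left(q \right)} = q \left(1 + q\right)$ ($o{\left(q \right)} = \left(q + 0\right) \left(q + 1\right) = q \left(1 + q\right)$)
$-4871 + \frac{1}{o{\left(-47 \right)} - 3769} = -4871 + \frac{1}{- 47 \left(1 - 47\right) - 3769} = -4871 + \frac{1}{\left(-47\right) \left(-46\right) - 3769} = -4871 + \frac{1}{2162 - 3769} = -4871 + \frac{1}{-1607} = -4871 - \frac{1}{1607} = - \frac{7827698}{1607}$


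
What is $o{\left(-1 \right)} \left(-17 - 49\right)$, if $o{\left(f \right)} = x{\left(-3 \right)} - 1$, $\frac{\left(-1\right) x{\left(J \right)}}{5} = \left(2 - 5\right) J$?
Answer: $3036$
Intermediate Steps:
$x{\left(J \right)} = 15 J$ ($x{\left(J \right)} = - 5 \left(2 - 5\right) J = - 5 \left(- 3 J\right) = 15 J$)
$o{\left(f \right)} = -46$ ($o{\left(f \right)} = 15 \left(-3\right) - 1 = -45 - 1 = -46$)
$o{\left(-1 \right)} \left(-17 - 49\right) = - 46 \left(-17 - 49\right) = \left(-46\right) \left(-66\right) = 3036$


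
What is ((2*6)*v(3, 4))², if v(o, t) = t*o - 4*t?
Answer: 2304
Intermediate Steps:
v(o, t) = -4*t + o*t (v(o, t) = o*t - 4*t = -4*t + o*t)
((2*6)*v(3, 4))² = ((2*6)*(4*(-4 + 3)))² = (12*(4*(-1)))² = (12*(-4))² = (-48)² = 2304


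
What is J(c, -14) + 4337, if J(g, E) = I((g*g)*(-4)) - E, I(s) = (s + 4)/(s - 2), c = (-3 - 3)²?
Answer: 11284733/2593 ≈ 4352.0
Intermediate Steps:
c = 36 (c = (-6)² = 36)
I(s) = (4 + s)/(-2 + s)
J(g, E) = -E + (4 - 4*g²)/(-2 - 4*g²) (J(g, E) = (4 + (g*g)*(-4))/(-2 + (g*g)*(-4)) - E = (4 + g²*(-4))/(-2 + g²*(-4)) - E = (4 - 4*g²)/(-2 - 4*g²) - E = -E + (4 - 4*g²)/(-2 - 4*g²))
J(c, -14) + 4337 = (-2 + 2*36² - 1*(-14)*(1 + 2*36²))/(1 + 2*36²) + 4337 = (-2 + 2*1296 - 1*(-14)*(1 + 2*1296))/(1 + 2*1296) + 4337 = (-2 + 2592 - 1*(-14)*(1 + 2592))/(1 + 2592) + 4337 = (-2 + 2592 - 1*(-14)*2593)/2593 + 4337 = (-2 + 2592 + 36302)/2593 + 4337 = (1/2593)*38892 + 4337 = 38892/2593 + 4337 = 11284733/2593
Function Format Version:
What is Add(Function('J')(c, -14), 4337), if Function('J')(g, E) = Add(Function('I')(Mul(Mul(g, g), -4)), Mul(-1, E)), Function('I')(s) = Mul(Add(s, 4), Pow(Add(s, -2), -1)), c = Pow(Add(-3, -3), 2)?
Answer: Rational(11284733, 2593) ≈ 4352.0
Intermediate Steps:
c = 36 (c = Pow(-6, 2) = 36)
Function('I')(s) = Mul(Pow(Add(-2, s), -1), Add(4, s)) (Function('I')(s) = Mul(Add(4, s), Pow(Add(-2, s), -1)) = Mul(Pow(Add(-2, s), -1), Add(4, s)))
Function('J')(g, E) = Add(Mul(-1, E), Mul(Pow(Add(-2, Mul(-4, Pow(g, 2))), -1), Add(4, Mul(-4, Pow(g, 2))))) (Function('J')(g, E) = Add(Mul(Pow(Add(-2, Mul(Mul(g, g), -4)), -1), Add(4, Mul(Mul(g, g), -4))), Mul(-1, E)) = Add(Mul(Pow(Add(-2, Mul(Pow(g, 2), -4)), -1), Add(4, Mul(Pow(g, 2), -4))), Mul(-1, E)) = Add(Mul(Pow(Add(-2, Mul(-4, Pow(g, 2))), -1), Add(4, Mul(-4, Pow(g, 2)))), Mul(-1, E)) = Add(Mul(-1, E), Mul(Pow(Add(-2, Mul(-4, Pow(g, 2))), -1), Add(4, Mul(-4, Pow(g, 2))))))
Add(Function('J')(c, -14), 4337) = Add(Mul(Pow(Add(1, Mul(2, Pow(36, 2))), -1), Add(-2, Mul(2, Pow(36, 2)), Mul(-1, -14, Add(1, Mul(2, Pow(36, 2)))))), 4337) = Add(Mul(Pow(Add(1, Mul(2, 1296)), -1), Add(-2, Mul(2, 1296), Mul(-1, -14, Add(1, Mul(2, 1296))))), 4337) = Add(Mul(Pow(Add(1, 2592), -1), Add(-2, 2592, Mul(-1, -14, Add(1, 2592)))), 4337) = Add(Mul(Pow(2593, -1), Add(-2, 2592, Mul(-1, -14, 2593))), 4337) = Add(Mul(Rational(1, 2593), Add(-2, 2592, 36302)), 4337) = Add(Mul(Rational(1, 2593), 38892), 4337) = Add(Rational(38892, 2593), 4337) = Rational(11284733, 2593)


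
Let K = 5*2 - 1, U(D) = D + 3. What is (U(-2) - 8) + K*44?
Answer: 389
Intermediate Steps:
U(D) = 3 + D
K = 9 (K = 10 - 1 = 9)
(U(-2) - 8) + K*44 = ((3 - 2) - 8) + 9*44 = (1 - 8) + 396 = -7 + 396 = 389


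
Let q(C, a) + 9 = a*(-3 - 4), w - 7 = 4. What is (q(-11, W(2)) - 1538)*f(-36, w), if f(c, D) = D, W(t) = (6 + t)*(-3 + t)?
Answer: -16401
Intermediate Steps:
w = 11 (w = 7 + 4 = 11)
W(t) = (-3 + t)*(6 + t)
q(C, a) = -9 - 7*a (q(C, a) = -9 + a*(-3 - 4) = -9 + a*(-7) = -9 - 7*a)
(q(-11, W(2)) - 1538)*f(-36, w) = ((-9 - 7*(-18 + 2**2 + 3*2)) - 1538)*11 = ((-9 - 7*(-18 + 4 + 6)) - 1538)*11 = ((-9 - 7*(-8)) - 1538)*11 = ((-9 + 56) - 1538)*11 = (47 - 1538)*11 = -1491*11 = -16401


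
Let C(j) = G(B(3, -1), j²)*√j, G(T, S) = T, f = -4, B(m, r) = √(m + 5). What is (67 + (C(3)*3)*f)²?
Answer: 7945 - 3216*√6 ≈ 67.441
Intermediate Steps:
B(m, r) = √(5 + m)
C(j) = 2*√2*√j (C(j) = √(5 + 3)*√j = √8*√j = (2*√2)*√j = 2*√2*√j)
(67 + (C(3)*3)*f)² = (67 + ((2*√2*√3)*3)*(-4))² = (67 + ((2*√6)*3)*(-4))² = (67 + (6*√6)*(-4))² = (67 - 24*√6)²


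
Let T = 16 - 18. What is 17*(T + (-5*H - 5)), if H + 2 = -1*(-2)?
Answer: -119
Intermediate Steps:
H = 0 (H = -2 - 1*(-2) = -2 + 2 = 0)
T = -2
17*(T + (-5*H - 5)) = 17*(-2 + (-5*0 - 5)) = 17*(-2 + (0 - 5)) = 17*(-2 - 5) = 17*(-7) = -119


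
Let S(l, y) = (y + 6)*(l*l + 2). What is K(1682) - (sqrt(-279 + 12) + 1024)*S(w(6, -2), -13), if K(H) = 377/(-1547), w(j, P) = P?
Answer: 5117923/119 + 42*I*sqrt(267) ≈ 43008.0 + 686.29*I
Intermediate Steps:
S(l, y) = (2 + l**2)*(6 + y) (S(l, y) = (6 + y)*(l**2 + 2) = (6 + y)*(2 + l**2) = (2 + l**2)*(6 + y))
K(H) = -29/119 (K(H) = 377*(-1/1547) = -29/119)
K(1682) - (sqrt(-279 + 12) + 1024)*S(w(6, -2), -13) = -29/119 - (sqrt(-279 + 12) + 1024)*(12 + 2*(-13) + 6*(-2)**2 - 13*(-2)**2) = -29/119 - (sqrt(-267) + 1024)*(12 - 26 + 6*4 - 13*4) = -29/119 - (I*sqrt(267) + 1024)*(12 - 26 + 24 - 52) = -29/119 - (1024 + I*sqrt(267))*(-42) = -29/119 - (-43008 - 42*I*sqrt(267)) = -29/119 + (43008 + 42*I*sqrt(267)) = 5117923/119 + 42*I*sqrt(267)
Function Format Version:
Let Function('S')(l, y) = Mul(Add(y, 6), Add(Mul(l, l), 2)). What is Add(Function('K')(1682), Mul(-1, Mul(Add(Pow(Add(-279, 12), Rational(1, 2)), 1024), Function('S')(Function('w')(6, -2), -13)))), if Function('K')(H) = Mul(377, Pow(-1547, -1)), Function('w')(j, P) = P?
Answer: Add(Rational(5117923, 119), Mul(42, I, Pow(267, Rational(1, 2)))) ≈ Add(43008., Mul(686.29, I))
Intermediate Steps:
Function('S')(l, y) = Mul(Add(2, Pow(l, 2)), Add(6, y)) (Function('S')(l, y) = Mul(Add(6, y), Add(Pow(l, 2), 2)) = Mul(Add(6, y), Add(2, Pow(l, 2))) = Mul(Add(2, Pow(l, 2)), Add(6, y)))
Function('K')(H) = Rational(-29, 119) (Function('K')(H) = Mul(377, Rational(-1, 1547)) = Rational(-29, 119))
Add(Function('K')(1682), Mul(-1, Mul(Add(Pow(Add(-279, 12), Rational(1, 2)), 1024), Function('S')(Function('w')(6, -2), -13)))) = Add(Rational(-29, 119), Mul(-1, Mul(Add(Pow(Add(-279, 12), Rational(1, 2)), 1024), Add(12, Mul(2, -13), Mul(6, Pow(-2, 2)), Mul(-13, Pow(-2, 2)))))) = Add(Rational(-29, 119), Mul(-1, Mul(Add(Pow(-267, Rational(1, 2)), 1024), Add(12, -26, Mul(6, 4), Mul(-13, 4))))) = Add(Rational(-29, 119), Mul(-1, Mul(Add(Mul(I, Pow(267, Rational(1, 2))), 1024), Add(12, -26, 24, -52)))) = Add(Rational(-29, 119), Mul(-1, Mul(Add(1024, Mul(I, Pow(267, Rational(1, 2)))), -42))) = Add(Rational(-29, 119), Mul(-1, Add(-43008, Mul(-42, I, Pow(267, Rational(1, 2)))))) = Add(Rational(-29, 119), Add(43008, Mul(42, I, Pow(267, Rational(1, 2))))) = Add(Rational(5117923, 119), Mul(42, I, Pow(267, Rational(1, 2))))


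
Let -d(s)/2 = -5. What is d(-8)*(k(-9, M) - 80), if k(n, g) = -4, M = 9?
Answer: -840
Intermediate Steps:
d(s) = 10 (d(s) = -2*(-5) = 10)
d(-8)*(k(-9, M) - 80) = 10*(-4 - 80) = 10*(-84) = -840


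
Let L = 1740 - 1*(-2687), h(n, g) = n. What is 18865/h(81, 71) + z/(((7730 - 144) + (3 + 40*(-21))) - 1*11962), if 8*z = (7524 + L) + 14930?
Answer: 784568599/3378024 ≈ 232.26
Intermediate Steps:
L = 4427 (L = 1740 + 2687 = 4427)
z = 26881/8 (z = ((7524 + 4427) + 14930)/8 = (11951 + 14930)/8 = (⅛)*26881 = 26881/8 ≈ 3360.1)
18865/h(81, 71) + z/(((7730 - 144) + (3 + 40*(-21))) - 1*11962) = 18865/81 + 26881/(8*(((7730 - 144) + (3 + 40*(-21))) - 1*11962)) = 18865*(1/81) + 26881/(8*((7586 + (3 - 840)) - 11962)) = 18865/81 + 26881/(8*((7586 - 837) - 11962)) = 18865/81 + 26881/(8*(6749 - 11962)) = 18865/81 + (26881/8)/(-5213) = 18865/81 + (26881/8)*(-1/5213) = 18865/81 - 26881/41704 = 784568599/3378024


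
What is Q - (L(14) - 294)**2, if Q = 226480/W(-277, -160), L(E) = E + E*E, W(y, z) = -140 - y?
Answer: -740192/137 ≈ -5402.9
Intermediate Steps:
L(E) = E + E**2
Q = 226480/137 (Q = 226480/(-140 - 1*(-277)) = 226480/(-140 + 277) = 226480/137 ≈ 1653.1)
Q - (L(14) - 294)**2 = 226480/137 - (14*(1 + 14) - 294)**2 = 226480/137 - (14*15 - 294)**2 = 226480/137 - (210 - 294)**2 = 226480/137 - 1*(-84)**2 = 226480/137 - 1*7056 = 226480/137 - 7056 = -740192/137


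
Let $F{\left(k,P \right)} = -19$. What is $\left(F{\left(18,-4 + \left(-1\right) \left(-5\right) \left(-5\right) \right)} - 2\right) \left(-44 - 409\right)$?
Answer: $9513$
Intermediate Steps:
$\left(F{\left(18,-4 + \left(-1\right) \left(-5\right) \left(-5\right) \right)} - 2\right) \left(-44 - 409\right) = \left(-19 - 2\right) \left(-44 - 409\right) = \left(-21\right) \left(-453\right) = 9513$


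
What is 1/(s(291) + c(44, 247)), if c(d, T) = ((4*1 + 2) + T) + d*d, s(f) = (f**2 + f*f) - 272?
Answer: 1/171279 ≈ 5.8384e-6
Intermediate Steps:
s(f) = -272 + 2*f**2 (s(f) = (f**2 + f**2) - 272 = 2*f**2 - 272 = -272 + 2*f**2)
c(d, T) = 6 + T + d**2 (c(d, T) = ((4 + 2) + T) + d**2 = (6 + T) + d**2 = 6 + T + d**2)
1/(s(291) + c(44, 247)) = 1/((-272 + 2*291**2) + (6 + 247 + 44**2)) = 1/((-272 + 2*84681) + (6 + 247 + 1936)) = 1/((-272 + 169362) + 2189) = 1/(169090 + 2189) = 1/171279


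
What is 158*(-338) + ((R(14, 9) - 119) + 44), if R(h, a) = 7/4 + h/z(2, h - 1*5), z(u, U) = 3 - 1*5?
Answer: -213937/4 ≈ -53484.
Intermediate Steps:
z(u, U) = -2 (z(u, U) = 3 - 5 = -2)
R(h, a) = 7/4 - h/2 (R(h, a) = 7/4 + h/(-2) = 7*(¼) + h*(-½) = 7/4 - h/2)
158*(-338) + ((R(14, 9) - 119) + 44) = 158*(-338) + (((7/4 - ½*14) - 119) + 44) = -53404 + (((7/4 - 7) - 119) + 44) = -53404 + ((-21/4 - 119) + 44) = -53404 + (-497/4 + 44) = -53404 - 321/4 = -213937/4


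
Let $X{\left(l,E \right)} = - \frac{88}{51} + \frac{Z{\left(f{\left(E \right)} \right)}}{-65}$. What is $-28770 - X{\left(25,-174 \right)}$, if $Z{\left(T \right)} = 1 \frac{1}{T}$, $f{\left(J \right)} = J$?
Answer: $- \frac{1843758719}{64090} \approx -28768.0$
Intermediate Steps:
$Z{\left(T \right)} = \frac{1}{T}$
$X{\left(l,E \right)} = - \frac{88}{51} - \frac{1}{65 E}$ ($X{\left(l,E \right)} = - \frac{88}{51} + \frac{1}{E \left(-65\right)} = \left(-88\right) \frac{1}{51} + \frac{1}{E} \left(- \frac{1}{65}\right) = - \frac{88}{51} - \frac{1}{65 E}$)
$-28770 - X{\left(25,-174 \right)} = -28770 - \frac{-51 - -995280}{3315 \left(-174\right)} = -28770 - \frac{1}{3315} \left(- \frac{1}{174}\right) \left(-51 + 995280\right) = -28770 - \frac{1}{3315} \left(- \frac{1}{174}\right) 995229 = -28770 - - \frac{110581}{64090} = -28770 + \frac{110581}{64090} = - \frac{1843758719}{64090}$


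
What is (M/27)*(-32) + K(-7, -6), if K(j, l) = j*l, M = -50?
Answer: 2734/27 ≈ 101.26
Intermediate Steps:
(M/27)*(-32) + K(-7, -6) = -50/27*(-32) - 7*(-6) = -50*1/27*(-32) + 42 = -50/27*(-32) + 42 = 1600/27 + 42 = 2734/27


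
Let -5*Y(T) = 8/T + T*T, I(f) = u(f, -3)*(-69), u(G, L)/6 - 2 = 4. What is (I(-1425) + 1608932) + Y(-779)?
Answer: 5784385829/3895 ≈ 1.4851e+6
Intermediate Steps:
u(G, L) = 36 (u(G, L) = 12 + 6*4 = 12 + 24 = 36)
I(f) = -2484 (I(f) = 36*(-69) = -2484)
Y(T) = -8/(5*T) - T²/5 (Y(T) = -(8/T + T*T)/5 = -(8/T + T²)/5 = -(T² + 8/T)/5 = -8/(5*T) - T²/5)
(I(-1425) + 1608932) + Y(-779) = (-2484 + 1608932) + (⅕)*(-8 - 1*(-779)³)/(-779) = 1606448 + (⅕)*(-1/779)*(-8 - 1*(-472729139)) = 1606448 + (⅕)*(-1/779)*(-8 + 472729139) = 1606448 + (⅕)*(-1/779)*472729131 = 1606448 - 472729131/3895 = 5784385829/3895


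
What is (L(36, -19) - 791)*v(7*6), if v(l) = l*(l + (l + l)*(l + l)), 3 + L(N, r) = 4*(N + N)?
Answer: -150846696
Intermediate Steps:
L(N, r) = -3 + 8*N (L(N, r) = -3 + 4*(N + N) = -3 + 4*(2*N) = -3 + 8*N)
v(l) = l*(l + 4*l²) (v(l) = l*(l + (2*l)*(2*l)) = l*(l + 4*l²))
(L(36, -19) - 791)*v(7*6) = ((-3 + 8*36) - 791)*((7*6)²*(1 + 4*(7*6))) = ((-3 + 288) - 791)*(42²*(1 + 4*42)) = (285 - 791)*(1764*(1 + 168)) = -892584*169 = -506*298116 = -150846696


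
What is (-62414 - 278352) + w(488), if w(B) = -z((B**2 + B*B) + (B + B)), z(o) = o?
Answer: -818030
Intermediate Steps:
w(B) = -2*B - 2*B**2 (w(B) = -((B**2 + B*B) + (B + B)) = -((B**2 + B**2) + 2*B) = -(2*B**2 + 2*B) = -(2*B + 2*B**2) = -2*B - 2*B**2)
(-62414 - 278352) + w(488) = (-62414 - 278352) - 2*488*(1 + 488) = -340766 - 2*488*489 = -340766 - 477264 = -818030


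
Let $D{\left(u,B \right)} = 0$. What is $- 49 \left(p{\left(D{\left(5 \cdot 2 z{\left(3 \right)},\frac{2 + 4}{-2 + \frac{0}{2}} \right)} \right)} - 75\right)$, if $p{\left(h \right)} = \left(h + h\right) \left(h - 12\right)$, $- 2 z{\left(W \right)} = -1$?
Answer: $3675$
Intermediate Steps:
$z{\left(W \right)} = \frac{1}{2}$ ($z{\left(W \right)} = \left(- \frac{1}{2}\right) \left(-1\right) = \frac{1}{2}$)
$p{\left(h \right)} = 2 h \left(-12 + h\right)$
$- 49 \left(p{\left(D{\left(5 \cdot 2 z{\left(3 \right)},\frac{2 + 4}{-2 + \frac{0}{2}} \right)} \right)} - 75\right) = - 49 \left(2 \cdot 0 \left(-12 + 0\right) - 75\right) = - 49 \left(2 \cdot 0 \left(-12\right) - 75\right) = - 49 \left(0 - 75\right) = \left(-49\right) \left(-75\right) = 3675$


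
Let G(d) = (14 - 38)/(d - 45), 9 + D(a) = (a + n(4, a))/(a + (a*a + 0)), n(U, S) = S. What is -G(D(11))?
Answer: -144/323 ≈ -0.44582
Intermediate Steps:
D(a) = -9 + 2*a/(a + a²) (D(a) = -9 + (a + a)/(a + (a*a + 0)) = -9 + (2*a)/(a + (a² + 0)) = -9 + (2*a)/(a + a²) = -9 + 2*a/(a + a²))
G(d) = -24/(-45 + d)
-G(D(11)) = -(-24)/(-45 + (-7 - 9*11)/(1 + 11)) = -(-24)/(-45 + (-7 - 99)/12) = -(-24)/(-45 + (1/12)*(-106)) = -(-24)/(-45 - 53/6) = -(-24)/(-323/6) = -(-24)*(-6)/323 = -1*144/323 = -144/323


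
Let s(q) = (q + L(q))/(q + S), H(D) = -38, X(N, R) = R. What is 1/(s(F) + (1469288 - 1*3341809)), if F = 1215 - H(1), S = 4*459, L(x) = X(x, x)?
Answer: -3089/5784214863 ≈ -5.3404e-7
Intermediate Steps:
L(x) = x
S = 1836
F = 1253 (F = 1215 - 1*(-38) = 1215 + 38 = 1253)
s(q) = 2*q/(1836 + q) (s(q) = (q + q)/(q + 1836) = (2*q)/(1836 + q) = 2*q/(1836 + q))
1/(s(F) + (1469288 - 1*3341809)) = 1/(2*1253/(1836 + 1253) + (1469288 - 1*3341809)) = 1/(2*1253/3089 + (1469288 - 3341809)) = 1/(2*1253*(1/3089) - 1872521) = 1/(2506/3089 - 1872521) = 1/(-5784214863/3089) = -3089/5784214863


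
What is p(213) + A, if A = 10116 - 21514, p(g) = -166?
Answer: -11564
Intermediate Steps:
A = -11398
p(213) + A = -166 - 11398 = -11564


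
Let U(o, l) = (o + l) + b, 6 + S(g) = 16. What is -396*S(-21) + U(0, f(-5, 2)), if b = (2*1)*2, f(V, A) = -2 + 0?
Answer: -3958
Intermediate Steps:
S(g) = 10 (S(g) = -6 + 16 = 10)
f(V, A) = -2
b = 4 (b = 2*2 = 4)
U(o, l) = 4 + l + o (U(o, l) = (o + l) + 4 = (l + o) + 4 = 4 + l + o)
-396*S(-21) + U(0, f(-5, 2)) = -396*10 + (4 - 2 + 0) = -3960 + 2 = -3958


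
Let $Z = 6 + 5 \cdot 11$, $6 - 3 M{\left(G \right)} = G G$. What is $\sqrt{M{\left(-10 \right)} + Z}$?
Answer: $\frac{\sqrt{267}}{3} \approx 5.4467$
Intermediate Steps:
$M{\left(G \right)} = 2 - \frac{G^{2}}{3}$ ($M{\left(G \right)} = 2 - \frac{G G}{3} = 2 - \frac{G^{2}}{3}$)
$Z = 61$ ($Z = 6 + 55 = 61$)
$\sqrt{M{\left(-10 \right)} + Z} = \sqrt{\left(2 - \frac{\left(-10\right)^{2}}{3}\right) + 61} = \sqrt{\left(2 - \frac{100}{3}\right) + 61} = \sqrt{- \frac{94}{3} + 61} = \sqrt{\frac{89}{3}} = \frac{\sqrt{267}}{3}$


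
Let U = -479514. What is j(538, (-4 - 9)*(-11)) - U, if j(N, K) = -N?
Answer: 478976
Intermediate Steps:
j(538, (-4 - 9)*(-11)) - U = -1*538 - 1*(-479514) = -538 + 479514 = 478976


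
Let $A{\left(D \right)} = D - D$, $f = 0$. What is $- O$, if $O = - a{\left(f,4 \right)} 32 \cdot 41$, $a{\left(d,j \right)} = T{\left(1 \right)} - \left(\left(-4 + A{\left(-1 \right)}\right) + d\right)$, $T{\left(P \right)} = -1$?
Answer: $3936$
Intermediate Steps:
$A{\left(D \right)} = 0$
$a{\left(d,j \right)} = 3 - d$ ($a{\left(d,j \right)} = -1 - \left(\left(-4 + 0\right) + d\right) = -1 - \left(-4 + d\right) = 3 - d$)
$O = -3936$ ($O = - \left(3 - 0\right) 32 \cdot 41 = - \left(3 + 0\right) 32 \cdot 41 = - 3 \cdot 32 \cdot 41 = - 96 \cdot 41 = \left(-1\right) 3936 = -3936$)
$- O = \left(-1\right) \left(-3936\right) = 3936$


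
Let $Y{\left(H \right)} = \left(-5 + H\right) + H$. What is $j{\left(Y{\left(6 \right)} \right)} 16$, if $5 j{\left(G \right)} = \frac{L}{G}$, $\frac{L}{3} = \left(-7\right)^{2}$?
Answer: $\frac{336}{5} \approx 67.2$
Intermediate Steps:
$Y{\left(H \right)} = -5 + 2 H$
$L = 147$ ($L = 3 \left(-7\right)^{2} = 3 \cdot 49 = 147$)
$j{\left(G \right)} = \frac{147}{5 G}$ ($j{\left(G \right)} = \frac{147 \frac{1}{G}}{5} = \frac{147}{5 G}$)
$j{\left(Y{\left(6 \right)} \right)} 16 = \frac{147}{5 \left(-5 + 2 \cdot 6\right)} 16 = \frac{147}{5 \left(-5 + 12\right)} 16 = \frac{147}{5 \cdot 7} \cdot 16 = \frac{147}{5} \cdot \frac{1}{7} \cdot 16 = \frac{21}{5} \cdot 16 = \frac{336}{5}$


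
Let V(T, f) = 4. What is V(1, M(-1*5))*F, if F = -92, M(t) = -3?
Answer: -368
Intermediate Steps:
V(1, M(-1*5))*F = 4*(-92) = -368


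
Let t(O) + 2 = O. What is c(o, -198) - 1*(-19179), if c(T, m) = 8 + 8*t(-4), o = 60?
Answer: 19139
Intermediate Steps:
t(O) = -2 + O
c(T, m) = -40 (c(T, m) = 8 + 8*(-2 - 4) = 8 + 8*(-6) = 8 - 48 = -40)
c(o, -198) - 1*(-19179) = -40 - 1*(-19179) = -40 + 19179 = 19139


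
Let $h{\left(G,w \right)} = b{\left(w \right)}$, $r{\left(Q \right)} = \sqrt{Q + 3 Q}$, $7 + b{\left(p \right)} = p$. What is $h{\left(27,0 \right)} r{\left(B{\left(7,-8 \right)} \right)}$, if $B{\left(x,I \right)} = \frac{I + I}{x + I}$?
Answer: $-56$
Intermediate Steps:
$B{\left(x,I \right)} = \frac{2 I}{I + x}$
$b{\left(p \right)} = -7 + p$
$r{\left(Q \right)} = 2 \sqrt{Q}$ ($r{\left(Q \right)} = \sqrt{4 Q} = 2 \sqrt{Q}$)
$h{\left(G,w \right)} = -7 + w$
$h{\left(27,0 \right)} r{\left(B{\left(7,-8 \right)} \right)} = \left(-7 + 0\right) 2 \sqrt{2 \left(-8\right) \frac{1}{-8 + 7}} = - 7 \cdot 2 \sqrt{2 \left(-8\right) \frac{1}{-1}} = - 7 \cdot 2 \sqrt{2 \left(-8\right) \left(-1\right)} = - 7 \cdot 2 \sqrt{16} = - 7 \cdot 2 \cdot 4 = \left(-7\right) 8 = -56$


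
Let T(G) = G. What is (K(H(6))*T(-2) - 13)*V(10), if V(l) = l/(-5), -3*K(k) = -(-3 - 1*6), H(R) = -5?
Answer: 14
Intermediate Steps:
K(k) = -3 (K(k) = -(-1)*(-3 - 1*6)/3 = -(-1)*(-3 - 6)/3 = -(-1)*(-9)/3 = -⅓*9 = -3)
V(l) = -l/5 (V(l) = l*(-⅕) = -l/5)
(K(H(6))*T(-2) - 13)*V(10) = (-3*(-2) - 13)*(-⅕*10) = (6 - 13)*(-2) = -7*(-2) = 14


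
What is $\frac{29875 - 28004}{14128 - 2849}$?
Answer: $\frac{1871}{11279} \approx 0.16588$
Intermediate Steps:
$\frac{29875 - 28004}{14128 - 2849} = \frac{1871}{11279}$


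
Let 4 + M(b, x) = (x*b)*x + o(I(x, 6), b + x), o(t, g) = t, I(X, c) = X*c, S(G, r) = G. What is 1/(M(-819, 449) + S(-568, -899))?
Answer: -1/165109097 ≈ -6.0566e-9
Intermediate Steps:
M(b, x) = -4 + 6*x + b*x**2 (M(b, x) = -4 + ((x*b)*x + x*6) = -4 + ((b*x)*x + 6*x) = -4 + (b*x**2 + 6*x) = -4 + (6*x + b*x**2) = -4 + 6*x + b*x**2)
1/(M(-819, 449) + S(-568, -899)) = 1/((-4 + 6*449 - 819*449**2) - 568) = 1/((-4 + 2694 - 819*201601) - 568) = 1/((-4 + 2694 - 165111219) - 568) = 1/(-165108529 - 568) = 1/(-165109097) = -1/165109097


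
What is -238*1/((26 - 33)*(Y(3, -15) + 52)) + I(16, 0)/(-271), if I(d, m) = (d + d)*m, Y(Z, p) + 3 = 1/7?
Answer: 119/172 ≈ 0.69186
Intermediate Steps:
Y(Z, p) = -20/7 (Y(Z, p) = -3 + 1/7 = -3 + ⅐ = -20/7)
I(d, m) = 2*d*m (I(d, m) = (2*d)*m = 2*d*m)
-238*1/((26 - 33)*(Y(3, -15) + 52)) + I(16, 0)/(-271) = -238*1/((26 - 33)*(-20/7 + 52)) + (2*16*0)/(-271) = -238/((-7*344/7)) + 0*(-1/271) = -238/(-344) + 0 = -238*(-1/344) + 0 = 119/172 + 0 = 119/172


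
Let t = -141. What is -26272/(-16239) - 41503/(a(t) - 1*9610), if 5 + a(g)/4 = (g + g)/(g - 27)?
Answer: 6487531255/1093907757 ≈ 5.9306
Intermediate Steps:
a(g) = -20 + 8*g/(-27 + g) (a(g) = -20 + 4*((g + g)/(g - 27)) = -20 + 4*((2*g)/(-27 + g)) = -20 + 4*(2*g/(-27 + g)) = -20 + 8*g/(-27 + g))
-26272/(-16239) - 41503/(a(t) - 1*9610) = -26272/(-16239) - 41503/(12*(45 - 1*(-141))/(-27 - 141) - 1*9610) = -26272*(-1/16239) - 41503/(12*(45 + 141)/(-168) - 9610) = 26272/16239 - 41503/(12*(-1/168)*186 - 9610) = 26272/16239 - 41503/(-93/7 - 9610) = 26272/16239 - 41503/(-67363/7) = 26272/16239 - 41503*(-7/67363) = 26272/16239 + 290521/67363 = 6487531255/1093907757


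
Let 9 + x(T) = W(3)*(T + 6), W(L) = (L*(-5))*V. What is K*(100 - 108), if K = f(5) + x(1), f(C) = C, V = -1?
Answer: -808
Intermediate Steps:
W(L) = 5*L (W(L) = (L*(-5))*(-1) = -5*L*(-1) = 5*L)
x(T) = 81 + 15*T (x(T) = -9 + (5*3)*(T + 6) = -9 + 15*(6 + T) = -9 + (90 + 15*T) = 81 + 15*T)
K = 101 (K = 5 + (81 + 15*1) = 5 + (81 + 15) = 5 + 96 = 101)
K*(100 - 108) = 101*(100 - 108) = 101*(-8) = -808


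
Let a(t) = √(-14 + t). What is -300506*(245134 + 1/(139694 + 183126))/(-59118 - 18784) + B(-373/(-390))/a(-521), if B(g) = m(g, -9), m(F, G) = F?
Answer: 11890144624093893/12574161820 - 373*I*√535/208650 ≈ 9.456e+5 - 0.041349*I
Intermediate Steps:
B(g) = g
-300506*(245134 + 1/(139694 + 183126))/(-59118 - 18784) + B(-373/(-390))/a(-521) = -300506*(245134 + 1/(139694 + 183126))/(-59118 - 18784) + (-373/(-390))/(√(-14 - 521)) = -300506/((-77902/(245134 + 1/322820))) + (-373*(-1/390))/(√(-535)) = -300506/((-77902/(245134 + 1/322820))) + 373/(390*((I*√535))) = -300506/((-77902/79134157881/322820)) + 373*(-I*√535/535)/390 = -300506/((-77902*322820/79134157881)) - 373*I*√535/208650 = -300506/(-25148323640/79134157881) - 373*I*√535/208650 = -300506*(-79134157881/25148323640) - 373*I*√535/208650 = 11890144624093893/12574161820 - 373*I*√535/208650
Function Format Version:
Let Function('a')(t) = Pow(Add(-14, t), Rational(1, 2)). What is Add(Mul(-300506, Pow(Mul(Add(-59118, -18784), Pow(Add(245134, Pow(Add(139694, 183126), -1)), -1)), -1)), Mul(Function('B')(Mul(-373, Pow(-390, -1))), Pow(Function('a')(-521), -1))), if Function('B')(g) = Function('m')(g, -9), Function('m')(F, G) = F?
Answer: Add(Rational(11890144624093893, 12574161820), Mul(Rational(-373, 208650), I, Pow(535, Rational(1, 2)))) ≈ Add(9.4560e+5, Mul(-0.041349, I))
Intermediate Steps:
Function('B')(g) = g
Add(Mul(-300506, Pow(Mul(Add(-59118, -18784), Pow(Add(245134, Pow(Add(139694, 183126), -1)), -1)), -1)), Mul(Function('B')(Mul(-373, Pow(-390, -1))), Pow(Function('a')(-521), -1))) = Add(Mul(-300506, Pow(Mul(Add(-59118, -18784), Pow(Add(245134, Pow(Add(139694, 183126), -1)), -1)), -1)), Mul(Mul(-373, Pow(-390, -1)), Pow(Pow(Add(-14, -521), Rational(1, 2)), -1))) = Add(Mul(-300506, Pow(Mul(-77902, Pow(Add(245134, Pow(322820, -1)), -1)), -1)), Mul(Mul(-373, Rational(-1, 390)), Pow(Pow(-535, Rational(1, 2)), -1))) = Add(Mul(-300506, Pow(Mul(-77902, Pow(Add(245134, Rational(1, 322820)), -1)), -1)), Mul(Rational(373, 390), Pow(Mul(I, Pow(535, Rational(1, 2))), -1))) = Add(Mul(-300506, Pow(Mul(-77902, Pow(Rational(79134157881, 322820), -1)), -1)), Mul(Rational(373, 390), Mul(Rational(-1, 535), I, Pow(535, Rational(1, 2))))) = Add(Mul(-300506, Pow(Mul(-77902, Rational(322820, 79134157881)), -1)), Mul(Rational(-373, 208650), I, Pow(535, Rational(1, 2)))) = Add(Mul(-300506, Pow(Rational(-25148323640, 79134157881), -1)), Mul(Rational(-373, 208650), I, Pow(535, Rational(1, 2)))) = Add(Mul(-300506, Rational(-79134157881, 25148323640)), Mul(Rational(-373, 208650), I, Pow(535, Rational(1, 2)))) = Add(Rational(11890144624093893, 12574161820), Mul(Rational(-373, 208650), I, Pow(535, Rational(1, 2))))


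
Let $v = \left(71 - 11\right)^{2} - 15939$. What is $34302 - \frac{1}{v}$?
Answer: $\frac{423252379}{12339} \approx 34302.0$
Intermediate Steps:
$v = -12339$ ($v = 60^{2} - 15939 = 3600 - 15939 = -12339$)
$34302 - \frac{1}{v} = 34302 - \frac{1}{-12339} = 34302 - - \frac{1}{12339} = 34302 + \frac{1}{12339} = \frac{423252379}{12339}$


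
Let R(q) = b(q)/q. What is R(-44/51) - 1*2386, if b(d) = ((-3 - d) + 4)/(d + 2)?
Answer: -6093917/2552 ≈ -2387.9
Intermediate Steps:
b(d) = (1 - d)/(2 + d)
R(q) = (1 - q)/(q*(2 + q)) (R(q) = ((1 - q)/(2 + q))/q = (1 - q)/(q*(2 + q)))
R(-44/51) - 1*2386 = (1 - (-44)/51)/(((-44/51))*(2 - 44/51)) - 1*2386 = (1 - (-44)/51)/(((-44*1/51))*(2 - 44*1/51)) - 2386 = (1 - 1*(-44/51))/((-44/51)*(2 - 44/51)) - 2386 = -51*(1 + 44/51)/(44*58/51) - 2386 = -51/44*51/58*95/51 - 2386 = -4845/2552 - 2386 = -6093917/2552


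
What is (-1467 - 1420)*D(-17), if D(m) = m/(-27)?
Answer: -49079/27 ≈ -1817.7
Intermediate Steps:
D(m) = -m/27 (D(m) = m*(-1/27) = -m/27)
(-1467 - 1420)*D(-17) = (-1467 - 1420)*(-1/27*(-17)) = -2887*17/27 = -49079/27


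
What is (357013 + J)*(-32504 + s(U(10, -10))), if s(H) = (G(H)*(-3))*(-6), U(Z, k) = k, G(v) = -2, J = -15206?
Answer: -11122399780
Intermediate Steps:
s(H) = -36 (s(H) = -2*(-3)*(-6) = 6*(-6) = -36)
(357013 + J)*(-32504 + s(U(10, -10))) = (357013 - 15206)*(-32504 - 36) = 341807*(-32540) = -11122399780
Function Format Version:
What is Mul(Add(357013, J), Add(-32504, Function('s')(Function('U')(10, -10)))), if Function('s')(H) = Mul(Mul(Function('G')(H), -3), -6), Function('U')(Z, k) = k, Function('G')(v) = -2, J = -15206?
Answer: -11122399780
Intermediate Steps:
Function('s')(H) = -36 (Function('s')(H) = Mul(Mul(-2, -3), -6) = Mul(6, -6) = -36)
Mul(Add(357013, J), Add(-32504, Function('s')(Function('U')(10, -10)))) = Mul(Add(357013, -15206), Add(-32504, -36)) = Mul(341807, -32540) = -11122399780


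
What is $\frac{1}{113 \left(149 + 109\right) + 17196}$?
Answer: $\frac{1}{46350} \approx 2.1575 \cdot 10^{-5}$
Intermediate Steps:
$\frac{1}{113 \left(149 + 109\right) + 17196} = \frac{1}{113 \cdot 258 + 17196} = \frac{1}{29154 + 17196} = \frac{1}{46350}$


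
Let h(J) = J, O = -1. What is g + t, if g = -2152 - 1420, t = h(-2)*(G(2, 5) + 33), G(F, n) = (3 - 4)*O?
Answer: -3640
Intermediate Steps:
G(F, n) = 1 (G(F, n) = (3 - 4)*(-1) = -1*(-1) = 1)
t = -68 (t = -2*(1 + 33) = -2*34 = -68)
g = -3572
g + t = -3572 - 68 = -3640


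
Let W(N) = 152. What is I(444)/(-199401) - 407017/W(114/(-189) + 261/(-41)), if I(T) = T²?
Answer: -27063187163/10102984 ≈ -2678.7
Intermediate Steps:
I(444)/(-199401) - 407017/W(114/(-189) + 261/(-41)) = 444²/(-199401) - 407017/152 = 197136*(-1/199401) - 407017*1/152 = -65712/66467 - 407017/152 = -27063187163/10102984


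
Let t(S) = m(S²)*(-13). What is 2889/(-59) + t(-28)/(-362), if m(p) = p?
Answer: -222245/10679 ≈ -20.811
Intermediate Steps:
t(S) = -13*S² (t(S) = S²*(-13) = -13*S²)
2889/(-59) + t(-28)/(-362) = 2889/(-59) - 13*(-28)²/(-362) = 2889*(-1/59) - 13*784*(-1/362) = -2889/59 - 10192*(-1/362) = -2889/59 + 5096/181 = -222245/10679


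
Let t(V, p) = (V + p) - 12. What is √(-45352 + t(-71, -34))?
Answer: I*√45469 ≈ 213.23*I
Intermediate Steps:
t(V, p) = -12 + V + p
√(-45352 + t(-71, -34)) = √(-45352 + (-12 - 71 - 34)) = √(-45352 - 117) = √(-45469) = I*√45469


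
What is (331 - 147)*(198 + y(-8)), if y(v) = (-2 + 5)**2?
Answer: 38088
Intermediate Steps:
y(v) = 9 (y(v) = 3**2 = 9)
(331 - 147)*(198 + y(-8)) = (331 - 147)*(198 + 9) = 184*207 = 38088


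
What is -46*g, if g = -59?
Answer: 2714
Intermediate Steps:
-46*g = -46*(-59) = 2714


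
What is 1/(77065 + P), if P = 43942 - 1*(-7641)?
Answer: 1/128648 ≈ 7.7732e-6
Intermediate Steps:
P = 51583 (P = 43942 + 7641 = 51583)
1/(77065 + P) = 1/(77065 + 51583) = 1/128648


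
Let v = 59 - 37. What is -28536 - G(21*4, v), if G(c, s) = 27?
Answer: -28563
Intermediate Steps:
v = 22
-28536 - G(21*4, v) = -28536 - 1*27 = -28536 - 27 = -28563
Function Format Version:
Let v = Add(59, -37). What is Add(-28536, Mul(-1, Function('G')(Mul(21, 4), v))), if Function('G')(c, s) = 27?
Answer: -28563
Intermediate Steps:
v = 22
Add(-28536, Mul(-1, Function('G')(Mul(21, 4), v))) = Add(-28536, Mul(-1, 27)) = Add(-28536, -27) = -28563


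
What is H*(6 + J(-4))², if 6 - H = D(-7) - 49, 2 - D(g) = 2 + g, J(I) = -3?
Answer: 432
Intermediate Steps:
D(g) = -g (D(g) = 2 - (2 + g) = 2 + (-2 - g) = -g)
H = 48 (H = 6 - (-1*(-7) - 49) = 6 - (7 - 49) = 6 - 1*(-42) = 6 + 42 = 48)
H*(6 + J(-4))² = 48*(6 - 3)² = 48*3² = 48*9 = 432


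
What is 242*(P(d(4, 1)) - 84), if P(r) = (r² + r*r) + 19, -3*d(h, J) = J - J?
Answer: -15730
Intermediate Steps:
d(h, J) = 0 (d(h, J) = -(J - J)/3 = -⅓*0 = 0)
P(r) = 19 + 2*r² (P(r) = (r² + r²) + 19 = 2*r² + 19 = 19 + 2*r²)
242*(P(d(4, 1)) - 84) = 242*((19 + 2*0²) - 84) = 242*((19 + 2*0) - 84) = 242*((19 + 0) - 84) = 242*(19 - 84) = 242*(-65) = -15730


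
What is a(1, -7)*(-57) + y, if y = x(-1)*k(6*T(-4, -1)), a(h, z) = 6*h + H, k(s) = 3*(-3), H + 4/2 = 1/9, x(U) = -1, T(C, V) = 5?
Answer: -676/3 ≈ -225.33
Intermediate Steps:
H = -17/9 (H = -2 + 1/9 = -2 + ⅑ = -17/9 ≈ -1.8889)
k(s) = -9
a(h, z) = -17/9 + 6*h (a(h, z) = 6*h - 17/9 = -17/9 + 6*h)
y = 9 (y = -1*(-9) = 9)
a(1, -7)*(-57) + y = (-17/9 + 6*1)*(-57) + 9 = (-17/9 + 6)*(-57) + 9 = (37/9)*(-57) + 9 = -703/3 + 9 = -676/3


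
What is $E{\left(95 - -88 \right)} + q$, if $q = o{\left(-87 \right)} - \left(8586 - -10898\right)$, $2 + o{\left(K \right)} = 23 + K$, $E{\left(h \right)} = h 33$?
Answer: $-13511$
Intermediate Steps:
$E{\left(h \right)} = 33 h$
$o{\left(K \right)} = 21 + K$ ($o{\left(K \right)} = -2 + \left(23 + K\right) = 21 + K$)
$q = -19550$ ($q = \left(21 - 87\right) - \left(8586 - -10898\right) = -66 - \left(8586 + 10898\right) = -66 - 19484 = -19550$)
$E{\left(95 - -88 \right)} + q = 33 \left(95 - -88\right) - 19550 = 33 \left(95 + 88\right) - 19550 = 33 \cdot 183 - 19550 = 6039 - 19550 = -13511$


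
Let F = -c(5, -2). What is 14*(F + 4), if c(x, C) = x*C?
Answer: 196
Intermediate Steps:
c(x, C) = C*x
F = 10 (F = -(-2)*5 = -1*(-10) = 10)
14*(F + 4) = 14*(10 + 4) = 14*14 = 196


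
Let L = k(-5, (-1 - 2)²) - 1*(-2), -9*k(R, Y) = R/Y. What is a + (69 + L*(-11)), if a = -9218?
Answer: -742906/81 ≈ -9171.7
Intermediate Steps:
k(R, Y) = -R/(9*Y)
L = 167/81 (L = -⅑*(-5)/(-1 - 2)² - 1*(-2) = -⅑*(-5)/(-3)² + 2 = -⅑*(-5)/9 + 2 = -⅑*(-5)*⅑ + 2 = 5/81 + 2 = 167/81 ≈ 2.0617)
a + (69 + L*(-11)) = -9218 + (69 + (167/81)*(-11)) = -9218 + (69 - 1837/81) = -9218 + 3752/81 = -742906/81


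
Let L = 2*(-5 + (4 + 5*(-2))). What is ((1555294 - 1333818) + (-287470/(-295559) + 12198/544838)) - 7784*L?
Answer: 31620601407884275/80515887221 ≈ 3.9273e+5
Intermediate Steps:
L = -22 (L = 2*(-5 + (4 - 10)) = 2*(-5 - 6) = 2*(-11) = -22)
((1555294 - 1333818) + (-287470/(-295559) + 12198/544838)) - 7784*L = ((1555294 - 1333818) + (-287470/(-295559) + 12198/544838)) - 7784*(-22) = (221476 + (-287470*(-1/295559) + 12198*(1/544838))) + 171248 = (221476 + (287470/295559 + 6099/272419)) + 171248 = (221476 + 80114904271/80515887221) + 171248 = 17832416753062467/80515887221 + 171248 = 31620601407884275/80515887221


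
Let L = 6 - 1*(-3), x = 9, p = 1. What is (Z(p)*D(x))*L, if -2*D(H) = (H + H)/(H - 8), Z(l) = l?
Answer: -81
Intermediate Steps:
D(H) = -H/(-8 + H) (D(H) = -(H + H)/(2*(H - 8)) = -2*H/(2*(-8 + H)) = -H/(-8 + H))
L = 9 (L = 6 + 3 = 9)
(Z(p)*D(x))*L = (1*(-1*9/(-8 + 9)))*9 = (1*(-1*9/1))*9 = (1*(-1*9*1))*9 = (1*(-9))*9 = -9*9 = -81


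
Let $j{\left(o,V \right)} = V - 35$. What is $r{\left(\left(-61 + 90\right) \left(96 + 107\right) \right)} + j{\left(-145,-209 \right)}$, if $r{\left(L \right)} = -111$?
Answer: $-355$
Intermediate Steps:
$j{\left(o,V \right)} = -35 + V$
$r{\left(\left(-61 + 90\right) \left(96 + 107\right) \right)} + j{\left(-145,-209 \right)} = -111 - 244 = -355$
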